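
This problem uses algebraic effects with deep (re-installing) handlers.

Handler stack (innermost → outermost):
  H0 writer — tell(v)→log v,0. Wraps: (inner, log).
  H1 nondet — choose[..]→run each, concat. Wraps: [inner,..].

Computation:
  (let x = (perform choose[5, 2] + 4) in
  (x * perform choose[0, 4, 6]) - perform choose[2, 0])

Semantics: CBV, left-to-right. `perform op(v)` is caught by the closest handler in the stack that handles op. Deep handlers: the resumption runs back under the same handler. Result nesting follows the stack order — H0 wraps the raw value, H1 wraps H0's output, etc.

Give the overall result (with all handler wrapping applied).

Evaluation trace:
choose[5, 2] @ H1
  branch[0] choose=5:
    choose[0, 4, 6] @ H1
      branch[0] choose=0:
        choose[2, 0] @ H1
          branch[0] choose=2:
            H0 returns (-2, ())
            H1 returns [(-2, ())]
          branch[1] choose=0:
            H0 returns (0, ())
            H1 returns [(0, ())]
      branch[1] choose=4:
        choose[2, 0] @ H1
          branch[0] choose=2:
            H0 returns (34, ())
            H1 returns [(34, ())]
          branch[1] choose=0:
            H0 returns (36, ())
            H1 returns [(36, ())]
      branch[2] choose=6:
        choose[2, 0] @ H1
          branch[0] choose=2:
            H0 returns (52, ())
            H1 returns [(52, ())]
          branch[1] choose=0:
            H0 returns (54, ())
            H1 returns [(54, ())]
  branch[1] choose=2:
    choose[0, 4, 6] @ H1
      branch[0] choose=0:
        choose[2, 0] @ H1
          branch[0] choose=2:
            H0 returns (-2, ())
            H1 returns [(-2, ())]
          branch[1] choose=0:
            H0 returns (0, ())
            H1 returns [(0, ())]
      branch[1] choose=4:
        choose[2, 0] @ H1
          branch[0] choose=2:
            H0 returns (22, ())
            H1 returns [(22, ())]
          branch[1] choose=0:
            H0 returns (24, ())
            H1 returns [(24, ())]
      branch[2] choose=6:
        choose[2, 0] @ H1
          branch[0] choose=2:
            H0 returns (34, ())
            H1 returns [(34, ())]
          branch[1] choose=0:
            H0 returns (36, ())
            H1 returns [(36, ())]
= [(-2, ()), (0, ()), (34, ()), (36, ()), (52, ()), (54, ()), (-2, ()), (0, ()), (22, ()), (24, ()), (34, ()), (36, ())]

Answer: [(-2, ()), (0, ()), (34, ()), (36, ()), (52, ()), (54, ()), (-2, ()), (0, ()), (22, ()), (24, ()), (34, ()), (36, ())]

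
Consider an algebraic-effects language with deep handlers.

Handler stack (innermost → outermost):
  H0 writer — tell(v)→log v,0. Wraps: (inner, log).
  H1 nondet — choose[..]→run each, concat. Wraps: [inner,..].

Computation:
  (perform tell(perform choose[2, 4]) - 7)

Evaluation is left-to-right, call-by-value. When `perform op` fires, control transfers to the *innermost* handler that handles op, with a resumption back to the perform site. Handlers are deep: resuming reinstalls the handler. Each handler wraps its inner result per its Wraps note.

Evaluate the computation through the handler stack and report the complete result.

Answer: [(-7, (2)), (-7, (4))]

Evaluation trace:
choose[2, 4] @ H1
  branch[0] choose=2:
    tell(2) @ H0 ⇒ log+=2
    H0 returns (-7, (2))
    H1 returns [(-7, (2))]
  branch[1] choose=4:
    tell(4) @ H0 ⇒ log+=4
    H0 returns (-7, (4))
    H1 returns [(-7, (4))]
= [(-7, (2)), (-7, (4))]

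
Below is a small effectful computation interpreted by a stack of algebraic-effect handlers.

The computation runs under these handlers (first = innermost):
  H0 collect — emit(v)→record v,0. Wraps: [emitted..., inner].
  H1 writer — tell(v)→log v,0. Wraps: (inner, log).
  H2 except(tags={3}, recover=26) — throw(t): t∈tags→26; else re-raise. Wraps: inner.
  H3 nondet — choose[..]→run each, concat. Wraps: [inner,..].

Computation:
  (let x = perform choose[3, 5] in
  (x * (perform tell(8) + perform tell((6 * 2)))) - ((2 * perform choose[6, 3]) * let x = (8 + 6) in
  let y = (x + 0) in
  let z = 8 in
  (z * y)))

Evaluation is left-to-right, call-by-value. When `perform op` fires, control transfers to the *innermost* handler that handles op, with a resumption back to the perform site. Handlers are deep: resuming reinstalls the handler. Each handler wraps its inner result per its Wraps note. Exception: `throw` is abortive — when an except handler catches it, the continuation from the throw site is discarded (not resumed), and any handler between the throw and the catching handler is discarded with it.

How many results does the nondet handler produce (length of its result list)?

Answer: 4

Step-by-step:
choose[3, 5] @ H3
  branch[0] choose=3:
    tell(8) @ H1 ⇒ log+=8
    tell(12) @ H1 ⇒ log+=12
    choose[6, 3] @ H3
      branch[0] choose=6:
        H0 returns [-1344]
        H1 returns ([-1344], (8, 12))
        H2 returns ([-1344], (8, 12))
        H3 returns [([-1344], (8, 12))]
      branch[1] choose=3:
        H0 returns [-672]
        H1 returns ([-672], (8, 12))
        H2 returns ([-672], (8, 12))
        H3 returns [([-672], (8, 12))]
  branch[1] choose=5:
    tell(8) @ H1 ⇒ log+=8
    tell(12) @ H1 ⇒ log+=12
    choose[6, 3] @ H3
      branch[0] choose=6:
        H0 returns [-1344]
        H1 returns ([-1344], (8, 12))
        H2 returns ([-1344], (8, 12))
        H3 returns [([-1344], (8, 12))]
      branch[1] choose=3:
        H0 returns [-672]
        H1 returns ([-672], (8, 12))
        H2 returns ([-672], (8, 12))
        H3 returns [([-672], (8, 12))]
= [([-1344], (8, 12)), ([-672], (8, 12)), ([-1344], (8, 12)), ([-672], (8, 12))]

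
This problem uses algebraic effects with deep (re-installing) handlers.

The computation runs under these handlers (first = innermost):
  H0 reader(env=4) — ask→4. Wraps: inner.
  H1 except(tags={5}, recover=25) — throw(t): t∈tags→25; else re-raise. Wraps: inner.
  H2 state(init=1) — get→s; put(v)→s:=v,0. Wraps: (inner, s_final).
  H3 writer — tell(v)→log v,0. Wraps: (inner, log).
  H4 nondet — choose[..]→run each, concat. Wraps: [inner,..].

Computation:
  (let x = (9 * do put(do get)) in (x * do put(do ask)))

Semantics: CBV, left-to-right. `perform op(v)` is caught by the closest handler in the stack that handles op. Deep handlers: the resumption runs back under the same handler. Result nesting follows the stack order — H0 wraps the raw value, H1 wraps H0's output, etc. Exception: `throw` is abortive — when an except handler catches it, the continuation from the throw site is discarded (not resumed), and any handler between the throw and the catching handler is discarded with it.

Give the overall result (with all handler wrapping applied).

Working:
get @ H2 ⇒ 1
put(1) @ H2 ⇒ s:=1
ask @ H0 ⇒ 4
put(4) @ H2 ⇒ s:=4
H0 returns 0
H1 returns 0
H2 returns (0, 4)
H3 returns ((0, 4), ())
H4 returns [((0, 4), ())]
= [((0, 4), ())]

Answer: [((0, 4), ())]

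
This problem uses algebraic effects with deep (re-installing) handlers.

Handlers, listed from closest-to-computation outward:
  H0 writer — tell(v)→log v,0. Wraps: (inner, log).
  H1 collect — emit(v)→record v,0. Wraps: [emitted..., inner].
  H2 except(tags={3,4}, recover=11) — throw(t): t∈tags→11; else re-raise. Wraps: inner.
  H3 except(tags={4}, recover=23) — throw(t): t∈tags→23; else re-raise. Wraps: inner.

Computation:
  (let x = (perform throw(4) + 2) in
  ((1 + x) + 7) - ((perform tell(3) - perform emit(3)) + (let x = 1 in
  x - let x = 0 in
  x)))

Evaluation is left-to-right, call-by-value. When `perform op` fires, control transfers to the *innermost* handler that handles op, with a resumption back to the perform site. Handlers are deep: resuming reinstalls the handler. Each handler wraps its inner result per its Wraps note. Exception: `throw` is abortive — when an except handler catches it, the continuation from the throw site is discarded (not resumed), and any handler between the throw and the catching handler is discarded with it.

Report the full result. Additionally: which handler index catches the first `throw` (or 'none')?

Answer: 11 ; first throw caught by: H2

Step-by-step:
throw(4) @ H2 caught ⇒ 11
H3 returns 11
= 11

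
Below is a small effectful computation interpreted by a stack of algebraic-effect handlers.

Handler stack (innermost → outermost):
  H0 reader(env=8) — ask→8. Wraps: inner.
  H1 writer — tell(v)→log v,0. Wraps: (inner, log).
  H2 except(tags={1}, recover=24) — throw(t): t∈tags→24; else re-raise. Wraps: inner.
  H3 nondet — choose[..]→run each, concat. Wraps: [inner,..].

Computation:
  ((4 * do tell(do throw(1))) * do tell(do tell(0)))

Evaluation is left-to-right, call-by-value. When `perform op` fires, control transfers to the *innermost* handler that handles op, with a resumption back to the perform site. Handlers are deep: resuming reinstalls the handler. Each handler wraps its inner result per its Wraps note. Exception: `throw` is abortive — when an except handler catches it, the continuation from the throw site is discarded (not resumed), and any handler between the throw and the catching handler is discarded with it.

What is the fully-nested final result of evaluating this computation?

Answer: [24]

Evaluation trace:
throw(1) @ H2 caught ⇒ 24
H3 returns [24]
= [24]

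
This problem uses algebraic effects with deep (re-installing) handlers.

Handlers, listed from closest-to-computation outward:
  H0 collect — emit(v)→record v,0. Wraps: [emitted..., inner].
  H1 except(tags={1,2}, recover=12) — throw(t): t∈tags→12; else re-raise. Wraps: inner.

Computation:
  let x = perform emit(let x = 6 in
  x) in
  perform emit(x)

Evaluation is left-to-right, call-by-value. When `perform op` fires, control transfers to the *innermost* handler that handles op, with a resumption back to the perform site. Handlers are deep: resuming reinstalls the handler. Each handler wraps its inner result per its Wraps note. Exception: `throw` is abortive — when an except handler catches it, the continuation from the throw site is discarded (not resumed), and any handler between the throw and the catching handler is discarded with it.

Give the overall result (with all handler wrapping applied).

Evaluation trace:
emit(6) @ H0 ⇒ out+=6
emit(0) @ H0 ⇒ out+=0
H0 returns [6, 0, 0]
H1 returns [6, 0, 0]
= [6, 0, 0]

Answer: [6, 0, 0]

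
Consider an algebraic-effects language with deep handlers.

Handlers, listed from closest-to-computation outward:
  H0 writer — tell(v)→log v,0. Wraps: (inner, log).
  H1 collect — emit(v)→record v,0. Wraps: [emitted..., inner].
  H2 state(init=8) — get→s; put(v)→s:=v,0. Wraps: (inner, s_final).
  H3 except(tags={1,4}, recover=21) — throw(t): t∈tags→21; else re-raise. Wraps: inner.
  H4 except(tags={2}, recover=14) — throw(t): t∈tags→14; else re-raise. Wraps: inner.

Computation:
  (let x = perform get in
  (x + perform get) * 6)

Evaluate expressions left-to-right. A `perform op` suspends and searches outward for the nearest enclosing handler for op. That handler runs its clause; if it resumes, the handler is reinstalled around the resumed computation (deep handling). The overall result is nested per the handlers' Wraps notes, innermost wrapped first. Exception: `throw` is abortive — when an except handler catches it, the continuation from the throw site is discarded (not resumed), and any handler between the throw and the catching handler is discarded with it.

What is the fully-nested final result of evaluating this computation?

Evaluation trace:
get @ H2 ⇒ 8
get @ H2 ⇒ 8
H0 returns (96, ())
H1 returns [(96, ())]
H2 returns ([(96, ())], 8)
H3 returns ([(96, ())], 8)
H4 returns ([(96, ())], 8)
= ([(96, ())], 8)

Answer: ([(96, ())], 8)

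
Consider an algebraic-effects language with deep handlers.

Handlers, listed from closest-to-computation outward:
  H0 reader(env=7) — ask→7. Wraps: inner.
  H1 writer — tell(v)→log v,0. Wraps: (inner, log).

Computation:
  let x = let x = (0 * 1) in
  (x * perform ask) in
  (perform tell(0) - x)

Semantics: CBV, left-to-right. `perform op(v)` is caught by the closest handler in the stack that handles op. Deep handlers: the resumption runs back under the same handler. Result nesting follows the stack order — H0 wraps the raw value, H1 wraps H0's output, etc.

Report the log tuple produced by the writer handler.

Answer: (0)

Evaluation trace:
ask @ H0 ⇒ 7
tell(0) @ H1 ⇒ log+=0
H0 returns 0
H1 returns (0, (0))
= (0, (0))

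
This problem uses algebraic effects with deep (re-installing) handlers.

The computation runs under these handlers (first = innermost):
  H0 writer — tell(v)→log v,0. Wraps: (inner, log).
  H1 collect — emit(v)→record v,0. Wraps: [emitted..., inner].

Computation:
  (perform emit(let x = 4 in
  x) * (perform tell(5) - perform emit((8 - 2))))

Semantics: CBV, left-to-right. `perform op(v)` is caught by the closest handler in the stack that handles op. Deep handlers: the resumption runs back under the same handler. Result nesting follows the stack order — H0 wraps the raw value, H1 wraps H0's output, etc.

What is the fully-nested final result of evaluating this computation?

Step-by-step:
emit(4) @ H1 ⇒ out+=4
tell(5) @ H0 ⇒ log+=5
emit(6) @ H1 ⇒ out+=6
H0 returns (0, (5))
H1 returns [4, 6, (0, (5))]
= [4, 6, (0, (5))]

Answer: [4, 6, (0, (5))]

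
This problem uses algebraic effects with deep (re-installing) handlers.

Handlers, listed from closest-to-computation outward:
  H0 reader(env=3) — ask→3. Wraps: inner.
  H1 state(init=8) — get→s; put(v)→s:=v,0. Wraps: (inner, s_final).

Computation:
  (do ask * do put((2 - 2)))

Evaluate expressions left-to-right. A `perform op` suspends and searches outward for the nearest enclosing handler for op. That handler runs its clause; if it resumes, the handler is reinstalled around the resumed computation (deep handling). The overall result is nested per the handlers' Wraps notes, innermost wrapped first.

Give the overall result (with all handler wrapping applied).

Working:
ask @ H0 ⇒ 3
put(0) @ H1 ⇒ s:=0
H0 returns 0
H1 returns (0, 0)
= (0, 0)

Answer: (0, 0)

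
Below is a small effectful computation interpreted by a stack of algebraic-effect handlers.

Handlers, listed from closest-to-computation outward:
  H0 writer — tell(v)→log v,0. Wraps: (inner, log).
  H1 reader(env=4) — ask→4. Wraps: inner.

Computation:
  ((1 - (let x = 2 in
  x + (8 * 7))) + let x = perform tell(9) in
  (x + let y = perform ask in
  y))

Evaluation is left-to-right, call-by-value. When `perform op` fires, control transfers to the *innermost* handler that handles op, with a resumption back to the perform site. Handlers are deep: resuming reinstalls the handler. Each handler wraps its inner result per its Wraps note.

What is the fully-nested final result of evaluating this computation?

Answer: (-53, (9))

Evaluation trace:
tell(9) @ H0 ⇒ log+=9
ask @ H1 ⇒ 4
H0 returns (-53, (9))
H1 returns (-53, (9))
= (-53, (9))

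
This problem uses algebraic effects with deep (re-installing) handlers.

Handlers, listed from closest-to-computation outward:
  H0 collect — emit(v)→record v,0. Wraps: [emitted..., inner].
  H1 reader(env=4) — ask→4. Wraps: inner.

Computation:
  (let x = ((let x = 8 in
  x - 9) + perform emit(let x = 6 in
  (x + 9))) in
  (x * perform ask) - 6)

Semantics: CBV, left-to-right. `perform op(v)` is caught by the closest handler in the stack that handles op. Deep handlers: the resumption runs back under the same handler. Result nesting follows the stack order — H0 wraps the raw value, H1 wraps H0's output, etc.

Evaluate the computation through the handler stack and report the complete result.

Answer: [15, -10]

Working:
emit(15) @ H0 ⇒ out+=15
ask @ H1 ⇒ 4
H0 returns [15, -10]
H1 returns [15, -10]
= [15, -10]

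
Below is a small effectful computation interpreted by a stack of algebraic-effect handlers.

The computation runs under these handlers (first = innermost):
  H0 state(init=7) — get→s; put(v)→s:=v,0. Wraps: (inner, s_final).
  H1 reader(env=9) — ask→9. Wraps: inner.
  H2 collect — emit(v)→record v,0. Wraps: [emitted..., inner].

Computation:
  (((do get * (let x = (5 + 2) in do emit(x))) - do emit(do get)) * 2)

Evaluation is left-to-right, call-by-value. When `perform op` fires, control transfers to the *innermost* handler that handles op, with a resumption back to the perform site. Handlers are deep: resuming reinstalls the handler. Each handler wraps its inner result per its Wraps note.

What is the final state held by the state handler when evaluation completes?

Step-by-step:
get @ H0 ⇒ 7
emit(7) @ H2 ⇒ out+=7
get @ H0 ⇒ 7
emit(7) @ H2 ⇒ out+=7
H0 returns (0, 7)
H1 returns (0, 7)
H2 returns [7, 7, (0, 7)]
= [7, 7, (0, 7)]

Answer: 7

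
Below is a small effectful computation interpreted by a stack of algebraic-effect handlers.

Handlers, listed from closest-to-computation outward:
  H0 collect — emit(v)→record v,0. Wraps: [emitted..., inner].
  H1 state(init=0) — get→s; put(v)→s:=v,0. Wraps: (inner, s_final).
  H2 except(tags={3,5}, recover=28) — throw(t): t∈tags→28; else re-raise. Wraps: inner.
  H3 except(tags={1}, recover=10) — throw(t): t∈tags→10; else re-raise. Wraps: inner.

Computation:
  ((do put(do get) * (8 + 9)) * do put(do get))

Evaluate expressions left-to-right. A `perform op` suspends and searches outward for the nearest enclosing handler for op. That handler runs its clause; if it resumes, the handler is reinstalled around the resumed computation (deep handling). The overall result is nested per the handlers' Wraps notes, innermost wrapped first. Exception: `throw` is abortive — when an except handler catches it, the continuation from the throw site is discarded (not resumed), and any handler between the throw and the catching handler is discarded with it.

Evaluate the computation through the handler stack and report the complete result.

Step-by-step:
get @ H1 ⇒ 0
put(0) @ H1 ⇒ s:=0
get @ H1 ⇒ 0
put(0) @ H1 ⇒ s:=0
H0 returns [0]
H1 returns ([0], 0)
H2 returns ([0], 0)
H3 returns ([0], 0)
= ([0], 0)

Answer: ([0], 0)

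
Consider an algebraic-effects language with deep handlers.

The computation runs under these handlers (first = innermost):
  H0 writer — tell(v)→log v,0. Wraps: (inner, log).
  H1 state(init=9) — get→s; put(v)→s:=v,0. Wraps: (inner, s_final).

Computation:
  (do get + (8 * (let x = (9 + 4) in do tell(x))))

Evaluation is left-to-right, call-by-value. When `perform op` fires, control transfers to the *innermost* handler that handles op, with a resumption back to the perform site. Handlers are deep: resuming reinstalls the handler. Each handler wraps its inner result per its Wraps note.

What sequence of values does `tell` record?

Working:
get @ H1 ⇒ 9
tell(13) @ H0 ⇒ log+=13
H0 returns (9, (13))
H1 returns ((9, (13)), 9)
= ((9, (13)), 9)

Answer: (13)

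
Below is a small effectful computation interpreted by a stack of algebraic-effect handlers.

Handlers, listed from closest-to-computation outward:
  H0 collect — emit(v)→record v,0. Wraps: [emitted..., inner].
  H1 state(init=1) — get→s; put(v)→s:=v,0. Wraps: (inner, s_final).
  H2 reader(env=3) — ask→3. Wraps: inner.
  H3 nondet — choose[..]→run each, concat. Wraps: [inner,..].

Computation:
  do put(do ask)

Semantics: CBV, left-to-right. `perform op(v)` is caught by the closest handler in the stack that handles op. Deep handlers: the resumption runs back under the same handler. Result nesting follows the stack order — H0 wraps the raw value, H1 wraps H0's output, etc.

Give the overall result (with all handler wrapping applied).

Answer: [([0], 3)]

Evaluation trace:
ask @ H2 ⇒ 3
put(3) @ H1 ⇒ s:=3
H0 returns [0]
H1 returns ([0], 3)
H2 returns ([0], 3)
H3 returns [([0], 3)]
= [([0], 3)]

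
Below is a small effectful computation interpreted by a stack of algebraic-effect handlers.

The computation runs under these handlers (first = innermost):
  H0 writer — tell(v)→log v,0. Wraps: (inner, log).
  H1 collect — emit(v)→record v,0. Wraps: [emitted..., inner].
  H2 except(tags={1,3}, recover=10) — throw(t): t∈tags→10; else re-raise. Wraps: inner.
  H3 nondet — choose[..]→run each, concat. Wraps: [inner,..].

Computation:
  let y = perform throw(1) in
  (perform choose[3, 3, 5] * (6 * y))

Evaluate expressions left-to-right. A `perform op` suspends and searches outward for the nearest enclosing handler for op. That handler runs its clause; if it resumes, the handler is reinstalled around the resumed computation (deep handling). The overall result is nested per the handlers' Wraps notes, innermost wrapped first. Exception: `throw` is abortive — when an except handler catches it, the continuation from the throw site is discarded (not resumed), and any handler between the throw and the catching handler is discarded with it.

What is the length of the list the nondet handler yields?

Working:
throw(1) @ H2 caught ⇒ 10
H3 returns [10]
= [10]

Answer: 1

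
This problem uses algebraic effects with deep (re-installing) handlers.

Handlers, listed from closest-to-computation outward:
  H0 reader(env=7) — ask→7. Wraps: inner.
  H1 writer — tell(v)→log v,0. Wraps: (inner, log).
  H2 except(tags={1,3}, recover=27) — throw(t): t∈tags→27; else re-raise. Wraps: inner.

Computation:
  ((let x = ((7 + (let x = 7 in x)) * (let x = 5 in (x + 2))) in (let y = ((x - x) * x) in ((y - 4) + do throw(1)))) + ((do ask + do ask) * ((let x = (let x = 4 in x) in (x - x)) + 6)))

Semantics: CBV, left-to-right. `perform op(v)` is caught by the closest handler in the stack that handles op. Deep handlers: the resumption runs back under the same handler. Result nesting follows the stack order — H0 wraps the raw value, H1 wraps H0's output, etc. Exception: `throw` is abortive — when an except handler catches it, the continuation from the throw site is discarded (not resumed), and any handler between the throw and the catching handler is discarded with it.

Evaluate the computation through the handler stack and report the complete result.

Working:
throw(1) @ H2 caught ⇒ 27
= 27

Answer: 27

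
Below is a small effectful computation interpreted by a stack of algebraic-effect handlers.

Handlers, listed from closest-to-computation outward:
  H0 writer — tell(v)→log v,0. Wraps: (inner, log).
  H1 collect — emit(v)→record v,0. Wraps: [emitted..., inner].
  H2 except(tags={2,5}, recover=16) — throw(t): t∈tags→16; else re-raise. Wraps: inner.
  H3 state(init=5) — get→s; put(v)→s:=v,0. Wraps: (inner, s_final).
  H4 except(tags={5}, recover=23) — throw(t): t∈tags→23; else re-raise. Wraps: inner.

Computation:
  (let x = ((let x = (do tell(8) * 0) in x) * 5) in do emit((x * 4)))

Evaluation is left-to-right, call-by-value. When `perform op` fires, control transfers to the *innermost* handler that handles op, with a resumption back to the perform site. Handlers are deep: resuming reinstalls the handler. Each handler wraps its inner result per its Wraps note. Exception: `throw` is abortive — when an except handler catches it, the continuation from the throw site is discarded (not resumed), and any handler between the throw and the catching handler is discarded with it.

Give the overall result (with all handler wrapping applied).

Evaluation trace:
tell(8) @ H0 ⇒ log+=8
emit(0) @ H1 ⇒ out+=0
H0 returns (0, (8))
H1 returns [0, (0, (8))]
H2 returns [0, (0, (8))]
H3 returns ([0, (0, (8))], 5)
H4 returns ([0, (0, (8))], 5)
= ([0, (0, (8))], 5)

Answer: ([0, (0, (8))], 5)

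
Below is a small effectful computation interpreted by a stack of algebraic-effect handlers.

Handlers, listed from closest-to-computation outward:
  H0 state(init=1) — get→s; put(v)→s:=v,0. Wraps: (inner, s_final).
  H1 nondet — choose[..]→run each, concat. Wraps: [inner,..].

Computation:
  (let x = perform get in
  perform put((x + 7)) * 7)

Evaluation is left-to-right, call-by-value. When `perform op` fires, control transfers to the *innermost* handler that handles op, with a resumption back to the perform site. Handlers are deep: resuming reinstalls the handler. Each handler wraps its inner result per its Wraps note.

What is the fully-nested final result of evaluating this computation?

Answer: [(0, 8)]

Step-by-step:
get @ H0 ⇒ 1
put(8) @ H0 ⇒ s:=8
H0 returns (0, 8)
H1 returns [(0, 8)]
= [(0, 8)]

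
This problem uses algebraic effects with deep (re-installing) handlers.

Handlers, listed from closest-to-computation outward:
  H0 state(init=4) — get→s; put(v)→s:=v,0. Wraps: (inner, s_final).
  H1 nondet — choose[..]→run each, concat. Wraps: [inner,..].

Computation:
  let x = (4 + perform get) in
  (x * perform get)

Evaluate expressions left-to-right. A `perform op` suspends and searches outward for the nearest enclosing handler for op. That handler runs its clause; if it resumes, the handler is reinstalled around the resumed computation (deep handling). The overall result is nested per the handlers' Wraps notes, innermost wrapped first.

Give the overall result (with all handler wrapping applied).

Answer: [(32, 4)]

Step-by-step:
get @ H0 ⇒ 4
get @ H0 ⇒ 4
H0 returns (32, 4)
H1 returns [(32, 4)]
= [(32, 4)]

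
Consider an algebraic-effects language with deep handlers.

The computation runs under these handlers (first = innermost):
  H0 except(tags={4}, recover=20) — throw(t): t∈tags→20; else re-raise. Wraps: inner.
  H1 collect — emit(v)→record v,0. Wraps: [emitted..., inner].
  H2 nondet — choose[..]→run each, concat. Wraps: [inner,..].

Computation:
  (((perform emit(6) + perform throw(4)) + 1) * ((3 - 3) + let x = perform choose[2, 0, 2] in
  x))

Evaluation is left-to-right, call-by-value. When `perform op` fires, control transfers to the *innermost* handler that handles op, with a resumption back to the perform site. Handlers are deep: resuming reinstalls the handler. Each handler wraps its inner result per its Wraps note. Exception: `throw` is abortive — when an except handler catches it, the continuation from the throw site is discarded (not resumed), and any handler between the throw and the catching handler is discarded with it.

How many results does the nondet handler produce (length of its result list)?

Evaluation trace:
emit(6) @ H1 ⇒ out+=6
throw(4) @ H0 caught ⇒ 20
H1 returns [6, 20]
H2 returns [[6, 20]]
= [[6, 20]]

Answer: 1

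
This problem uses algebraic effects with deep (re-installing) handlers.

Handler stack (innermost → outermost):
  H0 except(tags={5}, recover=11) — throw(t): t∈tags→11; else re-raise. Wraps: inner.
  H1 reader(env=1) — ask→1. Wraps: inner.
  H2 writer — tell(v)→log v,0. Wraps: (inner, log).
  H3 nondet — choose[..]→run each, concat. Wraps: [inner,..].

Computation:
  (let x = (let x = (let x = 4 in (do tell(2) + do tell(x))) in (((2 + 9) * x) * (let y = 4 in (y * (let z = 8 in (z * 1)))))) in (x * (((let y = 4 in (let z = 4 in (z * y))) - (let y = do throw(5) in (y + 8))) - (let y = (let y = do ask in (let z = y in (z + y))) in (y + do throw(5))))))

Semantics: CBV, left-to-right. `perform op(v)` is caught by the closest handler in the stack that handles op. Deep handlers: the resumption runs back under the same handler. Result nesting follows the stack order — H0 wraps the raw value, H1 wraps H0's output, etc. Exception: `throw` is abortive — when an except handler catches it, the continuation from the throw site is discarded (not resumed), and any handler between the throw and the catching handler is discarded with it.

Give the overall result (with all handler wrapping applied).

Answer: [(11, (2, 4))]

Step-by-step:
tell(2) @ H2 ⇒ log+=2
tell(4) @ H2 ⇒ log+=4
throw(5) @ H0 caught ⇒ 11
H1 returns 11
H2 returns (11, (2, 4))
H3 returns [(11, (2, 4))]
= [(11, (2, 4))]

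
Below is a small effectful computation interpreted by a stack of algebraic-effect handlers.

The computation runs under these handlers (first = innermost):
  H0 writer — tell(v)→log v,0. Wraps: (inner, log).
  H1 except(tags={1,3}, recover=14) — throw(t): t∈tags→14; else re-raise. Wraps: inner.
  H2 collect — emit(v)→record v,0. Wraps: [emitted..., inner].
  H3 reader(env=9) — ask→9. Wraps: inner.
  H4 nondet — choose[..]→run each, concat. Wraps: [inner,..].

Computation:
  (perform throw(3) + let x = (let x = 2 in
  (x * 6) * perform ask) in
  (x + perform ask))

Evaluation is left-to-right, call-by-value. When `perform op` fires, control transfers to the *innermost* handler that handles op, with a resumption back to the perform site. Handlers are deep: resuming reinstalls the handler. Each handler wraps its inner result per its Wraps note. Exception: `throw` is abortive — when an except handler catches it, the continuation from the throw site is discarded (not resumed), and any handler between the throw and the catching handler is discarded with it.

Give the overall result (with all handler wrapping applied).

Working:
throw(3) @ H1 caught ⇒ 14
H2 returns [14]
H3 returns [14]
H4 returns [[14]]
= [[14]]

Answer: [[14]]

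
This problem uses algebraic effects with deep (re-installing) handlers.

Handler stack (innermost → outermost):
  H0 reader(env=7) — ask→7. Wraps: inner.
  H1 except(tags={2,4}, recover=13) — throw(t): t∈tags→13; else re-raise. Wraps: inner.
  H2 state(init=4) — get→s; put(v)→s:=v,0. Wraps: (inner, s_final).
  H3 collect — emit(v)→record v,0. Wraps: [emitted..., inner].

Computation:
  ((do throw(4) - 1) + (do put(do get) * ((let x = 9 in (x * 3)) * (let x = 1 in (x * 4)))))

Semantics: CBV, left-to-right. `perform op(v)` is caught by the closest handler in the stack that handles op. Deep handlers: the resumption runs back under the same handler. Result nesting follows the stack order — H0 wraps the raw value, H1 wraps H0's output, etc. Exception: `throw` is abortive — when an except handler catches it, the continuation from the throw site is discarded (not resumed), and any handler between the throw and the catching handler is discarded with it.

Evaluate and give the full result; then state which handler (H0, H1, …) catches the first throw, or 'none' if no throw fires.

Working:
throw(4) @ H1 caught ⇒ 13
H2 returns (13, 4)
H3 returns [(13, 4)]
= [(13, 4)]

Answer: [(13, 4)] ; first throw caught by: H1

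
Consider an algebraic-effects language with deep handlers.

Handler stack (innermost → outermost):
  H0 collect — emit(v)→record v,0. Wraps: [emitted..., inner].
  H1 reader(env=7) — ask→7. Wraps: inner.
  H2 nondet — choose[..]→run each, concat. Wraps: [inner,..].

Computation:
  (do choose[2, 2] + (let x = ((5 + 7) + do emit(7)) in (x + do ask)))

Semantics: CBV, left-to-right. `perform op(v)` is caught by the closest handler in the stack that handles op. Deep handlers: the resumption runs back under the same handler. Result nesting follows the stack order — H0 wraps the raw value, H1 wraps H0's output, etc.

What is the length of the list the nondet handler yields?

Evaluation trace:
choose[2, 2] @ H2
  branch[0] choose=2:
    emit(7) @ H0 ⇒ out+=7
    ask @ H1 ⇒ 7
    H0 returns [7, 21]
    H1 returns [7, 21]
    H2 returns [[7, 21]]
  branch[1] choose=2:
    emit(7) @ H0 ⇒ out+=7
    ask @ H1 ⇒ 7
    H0 returns [7, 21]
    H1 returns [7, 21]
    H2 returns [[7, 21]]
= [[7, 21], [7, 21]]

Answer: 2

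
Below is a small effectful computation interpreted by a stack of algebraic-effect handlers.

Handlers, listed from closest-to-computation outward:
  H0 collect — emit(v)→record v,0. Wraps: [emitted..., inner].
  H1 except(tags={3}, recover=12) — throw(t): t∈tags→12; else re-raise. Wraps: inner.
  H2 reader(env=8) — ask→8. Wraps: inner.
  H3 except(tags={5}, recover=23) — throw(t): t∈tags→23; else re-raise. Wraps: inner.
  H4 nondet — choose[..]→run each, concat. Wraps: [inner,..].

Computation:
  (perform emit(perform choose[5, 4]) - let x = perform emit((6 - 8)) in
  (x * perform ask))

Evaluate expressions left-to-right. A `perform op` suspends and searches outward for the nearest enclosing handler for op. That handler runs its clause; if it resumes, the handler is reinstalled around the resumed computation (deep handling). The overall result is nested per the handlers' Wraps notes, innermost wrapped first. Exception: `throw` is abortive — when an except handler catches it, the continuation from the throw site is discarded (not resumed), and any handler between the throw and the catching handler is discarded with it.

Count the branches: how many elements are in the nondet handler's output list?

Answer: 2

Working:
choose[5, 4] @ H4
  branch[0] choose=5:
    emit(5) @ H0 ⇒ out+=5
    emit(-2) @ H0 ⇒ out+=-2
    ask @ H2 ⇒ 8
    H0 returns [5, -2, 0]
    H1 returns [5, -2, 0]
    H2 returns [5, -2, 0]
    H3 returns [5, -2, 0]
    H4 returns [[5, -2, 0]]
  branch[1] choose=4:
    emit(4) @ H0 ⇒ out+=4
    emit(-2) @ H0 ⇒ out+=-2
    ask @ H2 ⇒ 8
    H0 returns [4, -2, 0]
    H1 returns [4, -2, 0]
    H2 returns [4, -2, 0]
    H3 returns [4, -2, 0]
    H4 returns [[4, -2, 0]]
= [[5, -2, 0], [4, -2, 0]]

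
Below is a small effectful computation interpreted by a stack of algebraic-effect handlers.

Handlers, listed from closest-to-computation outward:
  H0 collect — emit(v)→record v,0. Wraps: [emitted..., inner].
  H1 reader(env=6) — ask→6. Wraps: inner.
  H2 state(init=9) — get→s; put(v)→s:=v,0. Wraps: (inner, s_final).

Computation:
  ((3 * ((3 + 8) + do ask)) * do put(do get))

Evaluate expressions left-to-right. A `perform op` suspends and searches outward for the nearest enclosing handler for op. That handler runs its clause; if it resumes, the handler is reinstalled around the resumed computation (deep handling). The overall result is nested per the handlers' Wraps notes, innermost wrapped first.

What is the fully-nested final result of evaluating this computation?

Working:
ask @ H1 ⇒ 6
get @ H2 ⇒ 9
put(9) @ H2 ⇒ s:=9
H0 returns [0]
H1 returns [0]
H2 returns ([0], 9)
= ([0], 9)

Answer: ([0], 9)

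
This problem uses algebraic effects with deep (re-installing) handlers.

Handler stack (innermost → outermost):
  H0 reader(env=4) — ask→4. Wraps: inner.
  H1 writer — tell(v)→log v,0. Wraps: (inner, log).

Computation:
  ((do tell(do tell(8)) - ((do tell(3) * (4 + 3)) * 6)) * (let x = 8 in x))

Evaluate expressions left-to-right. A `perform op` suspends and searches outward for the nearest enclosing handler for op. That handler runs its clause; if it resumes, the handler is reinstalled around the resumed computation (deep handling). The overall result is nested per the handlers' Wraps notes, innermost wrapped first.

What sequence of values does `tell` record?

Answer: (8, 0, 3)

Evaluation trace:
tell(8) @ H1 ⇒ log+=8
tell(0) @ H1 ⇒ log+=0
tell(3) @ H1 ⇒ log+=3
H0 returns 0
H1 returns (0, (8, 0, 3))
= (0, (8, 0, 3))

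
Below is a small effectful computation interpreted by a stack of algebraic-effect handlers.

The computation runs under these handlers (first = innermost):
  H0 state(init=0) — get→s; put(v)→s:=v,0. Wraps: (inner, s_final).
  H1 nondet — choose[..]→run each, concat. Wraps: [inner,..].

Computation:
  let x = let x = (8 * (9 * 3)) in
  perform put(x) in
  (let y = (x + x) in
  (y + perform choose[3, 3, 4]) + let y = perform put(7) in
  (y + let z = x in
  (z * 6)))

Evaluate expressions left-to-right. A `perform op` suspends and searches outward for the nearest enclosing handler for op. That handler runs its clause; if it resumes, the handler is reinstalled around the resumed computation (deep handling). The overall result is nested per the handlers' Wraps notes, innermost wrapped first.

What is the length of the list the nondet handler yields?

Evaluation trace:
put(216) @ H0 ⇒ s:=216
choose[3, 3, 4] @ H1
  branch[0] choose=3:
    put(7) @ H0 ⇒ s:=7
    H0 returns (3, 7)
    H1 returns [(3, 7)]
  branch[1] choose=3:
    put(7) @ H0 ⇒ s:=7
    H0 returns (3, 7)
    H1 returns [(3, 7)]
  branch[2] choose=4:
    put(7) @ H0 ⇒ s:=7
    H0 returns (4, 7)
    H1 returns [(4, 7)]
= [(3, 7), (3, 7), (4, 7)]

Answer: 3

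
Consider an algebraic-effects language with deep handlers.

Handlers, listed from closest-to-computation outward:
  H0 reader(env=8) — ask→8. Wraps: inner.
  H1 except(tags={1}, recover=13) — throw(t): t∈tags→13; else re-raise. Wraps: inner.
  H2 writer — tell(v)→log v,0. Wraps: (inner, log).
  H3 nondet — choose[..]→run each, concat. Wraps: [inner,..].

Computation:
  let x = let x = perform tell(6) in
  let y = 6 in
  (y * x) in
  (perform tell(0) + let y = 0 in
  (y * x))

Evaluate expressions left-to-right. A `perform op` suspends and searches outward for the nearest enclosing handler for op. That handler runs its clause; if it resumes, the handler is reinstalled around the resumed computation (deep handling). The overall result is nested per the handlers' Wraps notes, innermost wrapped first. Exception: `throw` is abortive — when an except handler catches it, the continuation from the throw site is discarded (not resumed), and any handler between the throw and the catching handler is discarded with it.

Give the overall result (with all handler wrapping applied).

Evaluation trace:
tell(6) @ H2 ⇒ log+=6
tell(0) @ H2 ⇒ log+=0
H0 returns 0
H1 returns 0
H2 returns (0, (6, 0))
H3 returns [(0, (6, 0))]
= [(0, (6, 0))]

Answer: [(0, (6, 0))]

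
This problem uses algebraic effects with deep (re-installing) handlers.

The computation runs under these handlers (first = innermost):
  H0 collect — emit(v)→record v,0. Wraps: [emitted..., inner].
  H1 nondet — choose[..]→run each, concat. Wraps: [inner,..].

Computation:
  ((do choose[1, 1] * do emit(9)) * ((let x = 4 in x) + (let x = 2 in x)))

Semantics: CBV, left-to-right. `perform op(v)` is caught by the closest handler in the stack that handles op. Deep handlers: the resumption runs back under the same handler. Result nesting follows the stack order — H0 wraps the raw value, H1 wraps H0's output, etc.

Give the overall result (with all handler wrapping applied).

Answer: [[9, 0], [9, 0]]

Step-by-step:
choose[1, 1] @ H1
  branch[0] choose=1:
    emit(9) @ H0 ⇒ out+=9
    H0 returns [9, 0]
    H1 returns [[9, 0]]
  branch[1] choose=1:
    emit(9) @ H0 ⇒ out+=9
    H0 returns [9, 0]
    H1 returns [[9, 0]]
= [[9, 0], [9, 0]]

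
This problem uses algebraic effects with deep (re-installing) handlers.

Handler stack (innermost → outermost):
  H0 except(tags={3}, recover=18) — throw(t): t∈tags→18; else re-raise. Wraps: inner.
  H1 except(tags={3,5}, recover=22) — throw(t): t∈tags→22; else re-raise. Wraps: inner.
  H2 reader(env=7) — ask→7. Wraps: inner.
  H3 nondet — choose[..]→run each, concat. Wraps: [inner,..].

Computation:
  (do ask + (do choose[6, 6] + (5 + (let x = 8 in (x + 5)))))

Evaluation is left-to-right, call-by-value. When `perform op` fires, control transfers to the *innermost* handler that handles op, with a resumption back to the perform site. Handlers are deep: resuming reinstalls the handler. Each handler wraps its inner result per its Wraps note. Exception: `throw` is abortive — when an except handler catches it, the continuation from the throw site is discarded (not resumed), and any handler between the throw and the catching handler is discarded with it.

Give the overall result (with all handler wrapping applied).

Step-by-step:
ask @ H2 ⇒ 7
choose[6, 6] @ H3
  branch[0] choose=6:
    H0 returns 31
    H1 returns 31
    H2 returns 31
    H3 returns [31]
  branch[1] choose=6:
    H0 returns 31
    H1 returns 31
    H2 returns 31
    H3 returns [31]
= [31, 31]

Answer: [31, 31]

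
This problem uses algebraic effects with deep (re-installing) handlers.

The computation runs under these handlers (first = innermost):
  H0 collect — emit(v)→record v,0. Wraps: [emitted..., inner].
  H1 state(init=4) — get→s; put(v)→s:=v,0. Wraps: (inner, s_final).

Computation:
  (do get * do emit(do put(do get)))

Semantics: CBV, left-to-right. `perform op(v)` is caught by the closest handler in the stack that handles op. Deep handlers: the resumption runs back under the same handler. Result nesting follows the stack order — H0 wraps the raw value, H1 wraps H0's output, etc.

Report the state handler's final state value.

Step-by-step:
get @ H1 ⇒ 4
get @ H1 ⇒ 4
put(4) @ H1 ⇒ s:=4
emit(0) @ H0 ⇒ out+=0
H0 returns [0, 0]
H1 returns ([0, 0], 4)
= ([0, 0], 4)

Answer: 4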